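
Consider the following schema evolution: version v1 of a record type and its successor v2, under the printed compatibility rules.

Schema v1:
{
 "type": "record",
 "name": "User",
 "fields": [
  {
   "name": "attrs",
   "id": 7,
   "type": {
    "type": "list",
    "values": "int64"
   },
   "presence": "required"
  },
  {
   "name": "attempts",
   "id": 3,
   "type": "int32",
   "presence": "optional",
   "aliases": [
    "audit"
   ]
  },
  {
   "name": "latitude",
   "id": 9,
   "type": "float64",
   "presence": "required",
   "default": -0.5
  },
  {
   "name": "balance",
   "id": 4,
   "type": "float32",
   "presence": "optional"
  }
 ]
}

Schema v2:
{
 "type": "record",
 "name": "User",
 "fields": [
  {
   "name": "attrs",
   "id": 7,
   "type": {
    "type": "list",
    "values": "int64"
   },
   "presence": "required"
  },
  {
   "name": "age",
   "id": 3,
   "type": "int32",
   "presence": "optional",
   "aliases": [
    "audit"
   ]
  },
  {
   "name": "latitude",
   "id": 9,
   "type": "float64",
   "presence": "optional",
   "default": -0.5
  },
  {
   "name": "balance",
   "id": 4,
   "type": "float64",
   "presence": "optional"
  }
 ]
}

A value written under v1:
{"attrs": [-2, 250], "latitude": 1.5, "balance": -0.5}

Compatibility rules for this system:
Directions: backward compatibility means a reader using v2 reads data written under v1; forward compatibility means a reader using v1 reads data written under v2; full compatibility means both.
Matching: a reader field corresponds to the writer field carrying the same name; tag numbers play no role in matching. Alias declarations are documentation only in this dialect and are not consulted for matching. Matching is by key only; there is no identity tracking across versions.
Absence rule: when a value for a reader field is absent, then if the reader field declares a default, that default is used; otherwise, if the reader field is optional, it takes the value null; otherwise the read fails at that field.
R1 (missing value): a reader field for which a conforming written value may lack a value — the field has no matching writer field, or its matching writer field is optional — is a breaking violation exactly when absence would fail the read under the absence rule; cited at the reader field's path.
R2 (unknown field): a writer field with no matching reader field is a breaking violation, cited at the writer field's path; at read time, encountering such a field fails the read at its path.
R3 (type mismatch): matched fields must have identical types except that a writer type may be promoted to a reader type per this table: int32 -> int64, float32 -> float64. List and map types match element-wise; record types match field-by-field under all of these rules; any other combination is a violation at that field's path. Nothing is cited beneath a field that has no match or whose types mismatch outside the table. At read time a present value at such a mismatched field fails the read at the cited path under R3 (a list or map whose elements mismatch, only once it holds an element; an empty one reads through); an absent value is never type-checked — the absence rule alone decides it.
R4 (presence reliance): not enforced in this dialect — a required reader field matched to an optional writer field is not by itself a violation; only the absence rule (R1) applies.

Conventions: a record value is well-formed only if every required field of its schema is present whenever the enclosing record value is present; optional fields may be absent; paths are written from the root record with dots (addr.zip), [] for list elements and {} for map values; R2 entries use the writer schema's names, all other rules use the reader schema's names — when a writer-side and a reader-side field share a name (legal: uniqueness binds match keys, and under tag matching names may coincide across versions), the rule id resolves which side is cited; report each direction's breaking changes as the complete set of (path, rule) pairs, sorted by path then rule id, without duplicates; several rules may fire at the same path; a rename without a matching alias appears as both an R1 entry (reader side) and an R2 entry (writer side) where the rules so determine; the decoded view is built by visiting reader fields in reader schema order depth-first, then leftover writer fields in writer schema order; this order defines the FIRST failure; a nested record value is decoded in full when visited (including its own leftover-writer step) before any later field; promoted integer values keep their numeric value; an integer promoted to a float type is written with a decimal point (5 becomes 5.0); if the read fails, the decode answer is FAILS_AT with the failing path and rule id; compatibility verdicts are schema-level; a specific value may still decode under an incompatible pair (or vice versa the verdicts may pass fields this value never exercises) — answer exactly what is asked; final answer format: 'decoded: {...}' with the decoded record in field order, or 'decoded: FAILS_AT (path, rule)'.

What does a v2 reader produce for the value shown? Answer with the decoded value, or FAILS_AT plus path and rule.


the writer's type comes first in each User pair
migrating the User value to v2:
  attrs := [-2, 250]
  age := null (absent, optional -> null)
  latitude := 1.5
  balance := -0.5 (float32 -> float64)
  => decoded: {"attrs": [-2, 250], "age": null, "latitude": 1.5, "balance": -0.5}
the other User changes do not affect what is asked:
  field latitude in record User: required changed to optional -> fires no rule on User under this dialect and leaves the result unchanged
  field balance in record User: type float32 changed to float64 -> matters for User compatibility verdicts, not for this value's decode

decoded: {"attrs": [-2, 250], "age": null, "latitude": 1.5, "balance": -0.5}


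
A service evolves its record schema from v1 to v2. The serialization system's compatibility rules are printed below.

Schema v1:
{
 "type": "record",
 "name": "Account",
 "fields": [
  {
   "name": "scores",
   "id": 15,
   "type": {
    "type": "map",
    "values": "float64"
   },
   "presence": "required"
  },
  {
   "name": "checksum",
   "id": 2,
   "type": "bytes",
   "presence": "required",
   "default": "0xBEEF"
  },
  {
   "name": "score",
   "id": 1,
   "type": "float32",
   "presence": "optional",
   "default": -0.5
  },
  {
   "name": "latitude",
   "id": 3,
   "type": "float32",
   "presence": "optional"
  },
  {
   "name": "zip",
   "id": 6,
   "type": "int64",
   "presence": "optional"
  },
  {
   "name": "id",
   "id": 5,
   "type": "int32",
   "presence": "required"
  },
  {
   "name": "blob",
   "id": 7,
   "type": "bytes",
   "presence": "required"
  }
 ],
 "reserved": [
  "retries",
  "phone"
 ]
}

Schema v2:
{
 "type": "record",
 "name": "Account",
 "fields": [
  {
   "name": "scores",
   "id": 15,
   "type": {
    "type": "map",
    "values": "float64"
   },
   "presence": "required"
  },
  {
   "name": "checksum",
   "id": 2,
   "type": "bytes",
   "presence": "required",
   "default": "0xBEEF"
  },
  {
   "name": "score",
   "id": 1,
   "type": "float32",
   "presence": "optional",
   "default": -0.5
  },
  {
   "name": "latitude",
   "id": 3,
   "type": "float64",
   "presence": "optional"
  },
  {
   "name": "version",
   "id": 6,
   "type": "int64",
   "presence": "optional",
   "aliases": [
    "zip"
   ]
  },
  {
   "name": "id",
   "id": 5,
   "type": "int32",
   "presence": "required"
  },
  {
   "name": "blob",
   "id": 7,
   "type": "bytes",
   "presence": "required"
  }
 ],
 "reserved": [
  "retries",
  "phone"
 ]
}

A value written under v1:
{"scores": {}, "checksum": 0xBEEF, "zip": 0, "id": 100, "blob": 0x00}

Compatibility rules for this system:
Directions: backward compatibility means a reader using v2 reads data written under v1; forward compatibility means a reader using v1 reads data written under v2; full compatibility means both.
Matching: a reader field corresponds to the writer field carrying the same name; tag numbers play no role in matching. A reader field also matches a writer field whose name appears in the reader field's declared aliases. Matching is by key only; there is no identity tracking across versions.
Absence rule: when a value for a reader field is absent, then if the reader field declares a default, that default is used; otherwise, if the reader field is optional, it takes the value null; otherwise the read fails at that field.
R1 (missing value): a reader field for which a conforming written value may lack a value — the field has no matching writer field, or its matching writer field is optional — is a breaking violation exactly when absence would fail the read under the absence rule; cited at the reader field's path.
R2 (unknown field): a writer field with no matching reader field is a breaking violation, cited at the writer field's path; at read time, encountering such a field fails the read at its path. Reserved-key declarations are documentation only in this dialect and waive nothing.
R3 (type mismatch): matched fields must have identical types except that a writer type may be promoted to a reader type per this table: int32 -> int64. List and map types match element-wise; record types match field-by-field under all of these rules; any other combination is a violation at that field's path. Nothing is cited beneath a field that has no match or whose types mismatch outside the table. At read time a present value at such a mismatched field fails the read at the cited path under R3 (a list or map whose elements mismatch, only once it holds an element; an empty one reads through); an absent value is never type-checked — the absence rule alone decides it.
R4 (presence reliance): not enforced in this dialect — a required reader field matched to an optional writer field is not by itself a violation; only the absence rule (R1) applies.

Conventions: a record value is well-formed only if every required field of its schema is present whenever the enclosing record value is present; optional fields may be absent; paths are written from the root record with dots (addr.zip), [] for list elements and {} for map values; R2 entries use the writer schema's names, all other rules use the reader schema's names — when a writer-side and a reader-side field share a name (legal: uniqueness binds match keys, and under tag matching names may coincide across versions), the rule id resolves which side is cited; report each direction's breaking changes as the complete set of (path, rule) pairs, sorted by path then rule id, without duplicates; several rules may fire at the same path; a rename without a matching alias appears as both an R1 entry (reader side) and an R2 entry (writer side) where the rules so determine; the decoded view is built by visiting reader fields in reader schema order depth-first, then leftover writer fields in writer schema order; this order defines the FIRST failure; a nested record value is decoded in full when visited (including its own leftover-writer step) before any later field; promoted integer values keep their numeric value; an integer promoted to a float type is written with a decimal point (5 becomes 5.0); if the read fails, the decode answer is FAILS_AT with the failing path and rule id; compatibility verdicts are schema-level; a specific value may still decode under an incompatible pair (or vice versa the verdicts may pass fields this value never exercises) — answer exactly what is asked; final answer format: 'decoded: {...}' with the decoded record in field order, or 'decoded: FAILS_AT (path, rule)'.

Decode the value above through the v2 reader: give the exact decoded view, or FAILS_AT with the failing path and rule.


in Account below, arrows point writer -> reader
decode (reader v2):
  scores := {}
  checksum := 0xBEEF
  score := -0.5 (absent -> default)
  latitude := null (absent, optional -> null)
  version := 0 (from writer zip)
  id := 100
  blob := 0x00
  => decoded: {"scores": {}, "checksum": 0xBEEF, "score": -0.5, "latitude": null, "version": 0, "id": 100, "blob": 0x00}
checking off the Account differences that do not matter here:
  field latitude in record Account: type float32 changed to float64 -> changes Account's schema-level verdicts only — the decode of this value is the same

decoded: {"scores": {}, "checksum": 0xBEEF, "score": -0.5, "latitude": null, "version": 0, "id": 100, "blob": 0x00}


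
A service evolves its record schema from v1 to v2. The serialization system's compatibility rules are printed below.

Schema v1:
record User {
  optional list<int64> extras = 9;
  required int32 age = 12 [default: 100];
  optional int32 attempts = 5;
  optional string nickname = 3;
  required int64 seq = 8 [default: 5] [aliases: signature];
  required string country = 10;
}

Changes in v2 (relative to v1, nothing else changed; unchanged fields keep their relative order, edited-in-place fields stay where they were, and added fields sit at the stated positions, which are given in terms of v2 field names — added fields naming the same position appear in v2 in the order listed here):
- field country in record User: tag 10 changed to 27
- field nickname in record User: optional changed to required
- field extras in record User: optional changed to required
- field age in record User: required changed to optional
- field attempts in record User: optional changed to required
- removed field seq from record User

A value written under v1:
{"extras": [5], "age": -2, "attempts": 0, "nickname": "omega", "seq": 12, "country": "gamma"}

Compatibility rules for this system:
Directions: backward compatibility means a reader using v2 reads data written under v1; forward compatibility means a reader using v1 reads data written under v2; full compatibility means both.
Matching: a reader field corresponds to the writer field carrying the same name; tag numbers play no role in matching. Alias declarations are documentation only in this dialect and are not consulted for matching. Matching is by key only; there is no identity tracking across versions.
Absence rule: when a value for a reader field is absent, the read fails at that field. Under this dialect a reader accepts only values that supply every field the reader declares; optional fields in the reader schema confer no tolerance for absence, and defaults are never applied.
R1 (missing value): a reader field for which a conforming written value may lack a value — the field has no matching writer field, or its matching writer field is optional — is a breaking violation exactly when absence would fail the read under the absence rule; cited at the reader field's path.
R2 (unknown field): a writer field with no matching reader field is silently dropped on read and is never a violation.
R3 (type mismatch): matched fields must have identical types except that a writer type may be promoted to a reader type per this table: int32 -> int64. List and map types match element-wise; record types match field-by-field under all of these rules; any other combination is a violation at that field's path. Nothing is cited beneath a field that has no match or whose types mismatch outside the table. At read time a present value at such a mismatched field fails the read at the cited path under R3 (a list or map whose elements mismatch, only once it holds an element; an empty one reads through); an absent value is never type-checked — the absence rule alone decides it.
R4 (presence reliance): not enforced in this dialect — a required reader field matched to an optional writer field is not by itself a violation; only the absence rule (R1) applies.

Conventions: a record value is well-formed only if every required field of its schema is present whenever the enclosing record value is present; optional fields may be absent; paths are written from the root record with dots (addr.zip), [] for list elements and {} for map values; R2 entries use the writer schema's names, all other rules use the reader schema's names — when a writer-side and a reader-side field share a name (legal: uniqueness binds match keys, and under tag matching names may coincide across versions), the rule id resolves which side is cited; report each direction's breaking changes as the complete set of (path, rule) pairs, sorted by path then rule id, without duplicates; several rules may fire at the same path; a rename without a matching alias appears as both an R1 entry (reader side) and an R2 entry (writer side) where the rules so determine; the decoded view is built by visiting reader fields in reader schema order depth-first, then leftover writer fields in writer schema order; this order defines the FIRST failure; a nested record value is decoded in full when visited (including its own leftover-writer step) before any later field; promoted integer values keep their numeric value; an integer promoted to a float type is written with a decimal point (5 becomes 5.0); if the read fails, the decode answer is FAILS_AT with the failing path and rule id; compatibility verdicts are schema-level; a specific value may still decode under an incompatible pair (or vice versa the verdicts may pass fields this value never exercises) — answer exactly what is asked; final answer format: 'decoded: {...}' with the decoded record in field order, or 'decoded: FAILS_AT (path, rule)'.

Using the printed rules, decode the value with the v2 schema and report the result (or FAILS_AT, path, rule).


decoded: {"extras": [5], "age": -2, "attempts": 0, "nickname": "omega", "country": "gamma"}

the writer's type comes first in each User pair
migrating the User value to v2:
  extras := [5]
  age := -2
  attempts := 0
  nickname := "omega"
  country := "gamma"
  writer seq: unknown -> dropped
  => decoded: {"extras": [5], "age": -2, "attempts": 0, "nickname": "omega", "country": "gamma"}
remaining User differences; none change what is asked:
  field country in record User: tag 10 changed to 27 -> no rule fires on it and the decoded User view is identical with or without it
  field nickname in record User: optional changed to required -> schema-level compatibility only; this User value's decode is unchanged
  field extras in record User: optional changed to required -> schema-level compatibility only; this User value's decode is unchanged
  field age in record User: required changed to optional -> schema-level compatibility only; this User value's decode is unchanged
  field attempts in record User: optional changed to required -> schema-level compatibility only; this User value's decode is unchanged


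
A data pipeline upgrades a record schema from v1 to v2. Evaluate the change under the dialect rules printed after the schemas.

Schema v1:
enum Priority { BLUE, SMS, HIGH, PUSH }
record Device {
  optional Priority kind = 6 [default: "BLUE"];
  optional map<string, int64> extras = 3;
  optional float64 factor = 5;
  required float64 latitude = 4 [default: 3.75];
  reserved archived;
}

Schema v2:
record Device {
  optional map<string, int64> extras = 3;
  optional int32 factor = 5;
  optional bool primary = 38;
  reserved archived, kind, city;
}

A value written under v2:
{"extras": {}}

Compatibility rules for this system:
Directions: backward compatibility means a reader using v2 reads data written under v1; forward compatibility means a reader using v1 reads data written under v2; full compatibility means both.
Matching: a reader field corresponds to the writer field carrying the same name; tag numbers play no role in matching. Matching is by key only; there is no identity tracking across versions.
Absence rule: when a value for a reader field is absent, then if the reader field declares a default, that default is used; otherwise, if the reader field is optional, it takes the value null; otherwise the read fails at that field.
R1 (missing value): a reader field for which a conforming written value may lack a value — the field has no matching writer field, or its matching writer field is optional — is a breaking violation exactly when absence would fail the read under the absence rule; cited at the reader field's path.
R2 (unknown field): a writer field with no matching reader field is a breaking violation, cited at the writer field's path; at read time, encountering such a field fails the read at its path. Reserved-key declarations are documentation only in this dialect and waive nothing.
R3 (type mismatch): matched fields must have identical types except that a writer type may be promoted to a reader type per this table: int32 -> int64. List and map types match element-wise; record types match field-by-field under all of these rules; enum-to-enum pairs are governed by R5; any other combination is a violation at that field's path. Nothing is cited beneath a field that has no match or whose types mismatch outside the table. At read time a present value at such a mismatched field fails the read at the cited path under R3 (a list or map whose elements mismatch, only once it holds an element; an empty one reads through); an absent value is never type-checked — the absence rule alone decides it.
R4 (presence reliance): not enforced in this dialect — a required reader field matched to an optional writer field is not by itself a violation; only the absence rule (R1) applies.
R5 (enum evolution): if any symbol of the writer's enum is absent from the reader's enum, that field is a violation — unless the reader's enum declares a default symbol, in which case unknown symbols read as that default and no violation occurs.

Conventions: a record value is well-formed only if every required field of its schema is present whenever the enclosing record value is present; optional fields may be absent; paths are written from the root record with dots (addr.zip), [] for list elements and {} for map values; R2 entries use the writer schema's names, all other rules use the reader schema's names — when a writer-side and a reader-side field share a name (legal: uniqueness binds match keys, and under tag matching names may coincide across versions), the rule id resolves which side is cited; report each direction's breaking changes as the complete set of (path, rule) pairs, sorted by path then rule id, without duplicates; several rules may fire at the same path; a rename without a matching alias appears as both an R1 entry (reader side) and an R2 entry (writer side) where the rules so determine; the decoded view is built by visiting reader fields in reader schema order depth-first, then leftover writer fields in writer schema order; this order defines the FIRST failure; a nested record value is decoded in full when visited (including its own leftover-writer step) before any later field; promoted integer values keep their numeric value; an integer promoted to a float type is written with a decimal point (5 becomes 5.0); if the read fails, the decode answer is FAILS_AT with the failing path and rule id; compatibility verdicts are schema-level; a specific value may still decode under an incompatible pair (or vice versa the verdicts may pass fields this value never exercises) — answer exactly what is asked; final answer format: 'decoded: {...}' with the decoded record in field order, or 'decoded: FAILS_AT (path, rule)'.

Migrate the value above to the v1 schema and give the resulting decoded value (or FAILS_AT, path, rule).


decoded: {"kind": "BLUE", "extras": {}, "factor": null, "latitude": 3.75}

the writer's type comes first in each Device pair
migrating the Device value to v1:
  kind := "BLUE" (no value, default fills)
  extras := {}
  factor := null (not supplied -> null)
  latitude := 3.75 (no value, default fills)
  => decoded: {"kind": "BLUE", "extras": {}, "factor": null, "latitude": 3.75}
ruling out the remaining Device differences:
  field factor in record Device: type float64 changed to int32 -> affects the rule determinations only; this particular Device value decodes identically
  removed field latitude from record Device -> affects the rule determinations only; this particular Device value decodes identically
  added field primary to record Device: optional bool, tag 38 (in v2 it sits last) -> affects the rule determinations only; this particular Device value decodes identically
  removed field kind from record Device (its key "kind" joins the reserved list) -> affects the rule determinations only; this particular Device value decodes identically


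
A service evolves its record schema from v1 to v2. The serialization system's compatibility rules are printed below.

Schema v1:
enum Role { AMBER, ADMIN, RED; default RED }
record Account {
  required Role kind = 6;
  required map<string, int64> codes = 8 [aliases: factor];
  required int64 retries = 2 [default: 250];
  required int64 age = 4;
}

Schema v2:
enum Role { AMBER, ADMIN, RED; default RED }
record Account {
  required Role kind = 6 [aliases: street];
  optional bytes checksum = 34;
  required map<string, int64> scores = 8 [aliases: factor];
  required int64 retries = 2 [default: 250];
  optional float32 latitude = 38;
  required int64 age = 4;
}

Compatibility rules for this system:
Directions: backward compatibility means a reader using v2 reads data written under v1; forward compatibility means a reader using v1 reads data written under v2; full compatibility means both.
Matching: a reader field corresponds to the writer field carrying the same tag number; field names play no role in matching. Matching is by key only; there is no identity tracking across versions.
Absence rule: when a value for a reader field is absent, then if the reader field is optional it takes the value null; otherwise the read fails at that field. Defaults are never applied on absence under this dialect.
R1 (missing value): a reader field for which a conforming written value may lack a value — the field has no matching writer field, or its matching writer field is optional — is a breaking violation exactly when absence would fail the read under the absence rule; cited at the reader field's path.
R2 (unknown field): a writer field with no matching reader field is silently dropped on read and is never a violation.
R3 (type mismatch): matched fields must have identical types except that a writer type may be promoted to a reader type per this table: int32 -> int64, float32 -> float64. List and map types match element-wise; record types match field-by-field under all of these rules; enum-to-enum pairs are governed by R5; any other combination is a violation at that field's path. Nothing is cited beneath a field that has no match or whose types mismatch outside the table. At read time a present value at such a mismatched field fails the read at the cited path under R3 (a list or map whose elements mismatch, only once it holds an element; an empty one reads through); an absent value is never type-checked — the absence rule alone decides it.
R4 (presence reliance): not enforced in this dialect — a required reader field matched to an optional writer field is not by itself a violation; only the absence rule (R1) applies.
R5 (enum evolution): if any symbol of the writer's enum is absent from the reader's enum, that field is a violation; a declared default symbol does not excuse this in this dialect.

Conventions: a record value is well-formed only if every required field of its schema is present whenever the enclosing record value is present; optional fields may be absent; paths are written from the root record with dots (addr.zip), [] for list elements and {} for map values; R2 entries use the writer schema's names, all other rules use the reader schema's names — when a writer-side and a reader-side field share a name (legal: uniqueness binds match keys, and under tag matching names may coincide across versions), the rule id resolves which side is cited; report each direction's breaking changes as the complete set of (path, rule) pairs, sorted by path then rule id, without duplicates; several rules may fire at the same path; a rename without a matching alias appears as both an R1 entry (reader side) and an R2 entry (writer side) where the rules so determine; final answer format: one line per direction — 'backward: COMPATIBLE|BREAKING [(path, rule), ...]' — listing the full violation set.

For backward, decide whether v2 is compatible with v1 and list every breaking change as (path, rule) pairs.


in Account below, arrows point writer -> reader
checking backward for Account: reader v2 against writer v1:
  Role -> Role, writer required: kind aligns to kind
  no writer field matches reader checksum
  map<string, int64> -> map<string, int64>, writer required: scores aligns to codes
  int64 -> int64, writer required: retries aligns to retries
  no writer field matches reader latitude
  int64 -> int64, writer required: age aligns to age
  nothing fires on Account: backward is COMPATIBLE
checking off the Account differences that do not matter here:
  added field latitude to record Account: optional float32, tag 38 (in v2 it sits immediately before age) -> triggers nothing under Account's printed rules — same verdict
  added field checksum to record Account: optional bytes, tag 34 (in v2 it sits immediately before scores) -> triggers nothing under Account's printed rules — same verdict
  renamed field codes to scores in record Account -> triggers nothing under Account's printed rules — same verdict

backward: COMPATIBLE []


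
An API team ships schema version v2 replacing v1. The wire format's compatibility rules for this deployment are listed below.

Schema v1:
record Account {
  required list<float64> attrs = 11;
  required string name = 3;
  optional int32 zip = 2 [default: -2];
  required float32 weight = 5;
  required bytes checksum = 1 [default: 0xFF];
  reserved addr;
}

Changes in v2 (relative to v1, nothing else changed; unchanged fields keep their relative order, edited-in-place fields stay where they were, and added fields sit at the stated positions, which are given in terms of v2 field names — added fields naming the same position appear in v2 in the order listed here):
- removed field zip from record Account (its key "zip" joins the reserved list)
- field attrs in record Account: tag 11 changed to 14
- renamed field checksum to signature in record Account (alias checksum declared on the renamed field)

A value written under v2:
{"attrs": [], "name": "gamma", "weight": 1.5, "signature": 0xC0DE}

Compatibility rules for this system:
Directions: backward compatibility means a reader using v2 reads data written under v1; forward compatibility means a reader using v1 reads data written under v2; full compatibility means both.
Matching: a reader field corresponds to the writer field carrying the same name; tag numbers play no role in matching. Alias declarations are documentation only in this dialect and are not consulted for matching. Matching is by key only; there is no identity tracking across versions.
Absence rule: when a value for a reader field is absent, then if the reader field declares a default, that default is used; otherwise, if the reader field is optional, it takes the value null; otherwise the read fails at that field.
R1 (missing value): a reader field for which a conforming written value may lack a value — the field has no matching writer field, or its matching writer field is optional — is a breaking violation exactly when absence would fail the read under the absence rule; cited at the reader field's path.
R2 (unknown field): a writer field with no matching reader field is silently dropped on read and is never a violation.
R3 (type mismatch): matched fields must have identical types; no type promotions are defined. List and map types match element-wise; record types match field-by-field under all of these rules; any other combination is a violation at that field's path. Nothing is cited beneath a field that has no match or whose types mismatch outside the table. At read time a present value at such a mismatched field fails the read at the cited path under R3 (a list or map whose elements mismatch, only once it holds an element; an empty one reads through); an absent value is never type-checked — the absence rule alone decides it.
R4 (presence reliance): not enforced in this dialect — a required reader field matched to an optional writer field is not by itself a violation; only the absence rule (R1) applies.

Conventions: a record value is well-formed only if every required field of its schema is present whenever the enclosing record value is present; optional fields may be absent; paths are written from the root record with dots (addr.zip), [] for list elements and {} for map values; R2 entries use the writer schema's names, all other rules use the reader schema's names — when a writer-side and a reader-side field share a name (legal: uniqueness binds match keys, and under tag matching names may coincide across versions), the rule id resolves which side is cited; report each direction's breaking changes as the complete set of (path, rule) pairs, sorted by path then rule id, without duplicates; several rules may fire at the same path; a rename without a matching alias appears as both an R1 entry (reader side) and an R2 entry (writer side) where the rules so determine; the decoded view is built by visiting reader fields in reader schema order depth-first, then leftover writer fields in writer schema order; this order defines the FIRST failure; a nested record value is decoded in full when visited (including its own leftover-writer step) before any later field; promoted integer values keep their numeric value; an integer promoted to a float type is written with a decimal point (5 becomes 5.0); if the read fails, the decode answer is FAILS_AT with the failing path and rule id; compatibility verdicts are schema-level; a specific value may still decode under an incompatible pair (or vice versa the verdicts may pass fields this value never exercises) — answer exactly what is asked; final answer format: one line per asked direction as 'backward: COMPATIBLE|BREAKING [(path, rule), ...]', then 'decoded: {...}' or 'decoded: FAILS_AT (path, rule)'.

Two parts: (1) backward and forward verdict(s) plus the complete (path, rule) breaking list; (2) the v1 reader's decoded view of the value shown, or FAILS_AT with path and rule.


arrows below run writer -> reader for Account
backward analysis of Account with v2 as reader and v1 as writer:
  attrs: list<float64> -> list<float64>, writer required; from attrs
  name: string -> string, writer required; from name
  weight: float32 -> float32, writer required; from weight
  no writer field matches reader signature
  writer zip: unknown to reader
  writer checksum: unknown to reader
  => backward: COMPATIBLE
forward analysis of Account with v1 as reader and v2 as writer:
  attrs: list<float64> -> list<float64>, writer required; from attrs
  name: string -> string, writer required; from name
  no writer field matches reader zip
  weight: float32 -> float32, writer required; from weight
  no writer field matches reader checksum
  writer signature: unknown to reader
  => forward: COMPATIBLE
decode walk for Account under reader schema v1:
  attrs := []
  name := "gamma"
  zip := -2 (absent -> default)
  weight := 1.5
  checksum := 0xFF (absent -> default)
  writer signature: unknown -> dropped
  => decoded: {"attrs": [], "name": "gamma", "zip": -2, "weight": 1.5, "checksum": 0xFF}

backward: COMPATIBLE []; forward: COMPATIBLE []; decoded: {"attrs": [], "name": "gamma", "zip": -2, "weight": 1.5, "checksum": 0xFF}


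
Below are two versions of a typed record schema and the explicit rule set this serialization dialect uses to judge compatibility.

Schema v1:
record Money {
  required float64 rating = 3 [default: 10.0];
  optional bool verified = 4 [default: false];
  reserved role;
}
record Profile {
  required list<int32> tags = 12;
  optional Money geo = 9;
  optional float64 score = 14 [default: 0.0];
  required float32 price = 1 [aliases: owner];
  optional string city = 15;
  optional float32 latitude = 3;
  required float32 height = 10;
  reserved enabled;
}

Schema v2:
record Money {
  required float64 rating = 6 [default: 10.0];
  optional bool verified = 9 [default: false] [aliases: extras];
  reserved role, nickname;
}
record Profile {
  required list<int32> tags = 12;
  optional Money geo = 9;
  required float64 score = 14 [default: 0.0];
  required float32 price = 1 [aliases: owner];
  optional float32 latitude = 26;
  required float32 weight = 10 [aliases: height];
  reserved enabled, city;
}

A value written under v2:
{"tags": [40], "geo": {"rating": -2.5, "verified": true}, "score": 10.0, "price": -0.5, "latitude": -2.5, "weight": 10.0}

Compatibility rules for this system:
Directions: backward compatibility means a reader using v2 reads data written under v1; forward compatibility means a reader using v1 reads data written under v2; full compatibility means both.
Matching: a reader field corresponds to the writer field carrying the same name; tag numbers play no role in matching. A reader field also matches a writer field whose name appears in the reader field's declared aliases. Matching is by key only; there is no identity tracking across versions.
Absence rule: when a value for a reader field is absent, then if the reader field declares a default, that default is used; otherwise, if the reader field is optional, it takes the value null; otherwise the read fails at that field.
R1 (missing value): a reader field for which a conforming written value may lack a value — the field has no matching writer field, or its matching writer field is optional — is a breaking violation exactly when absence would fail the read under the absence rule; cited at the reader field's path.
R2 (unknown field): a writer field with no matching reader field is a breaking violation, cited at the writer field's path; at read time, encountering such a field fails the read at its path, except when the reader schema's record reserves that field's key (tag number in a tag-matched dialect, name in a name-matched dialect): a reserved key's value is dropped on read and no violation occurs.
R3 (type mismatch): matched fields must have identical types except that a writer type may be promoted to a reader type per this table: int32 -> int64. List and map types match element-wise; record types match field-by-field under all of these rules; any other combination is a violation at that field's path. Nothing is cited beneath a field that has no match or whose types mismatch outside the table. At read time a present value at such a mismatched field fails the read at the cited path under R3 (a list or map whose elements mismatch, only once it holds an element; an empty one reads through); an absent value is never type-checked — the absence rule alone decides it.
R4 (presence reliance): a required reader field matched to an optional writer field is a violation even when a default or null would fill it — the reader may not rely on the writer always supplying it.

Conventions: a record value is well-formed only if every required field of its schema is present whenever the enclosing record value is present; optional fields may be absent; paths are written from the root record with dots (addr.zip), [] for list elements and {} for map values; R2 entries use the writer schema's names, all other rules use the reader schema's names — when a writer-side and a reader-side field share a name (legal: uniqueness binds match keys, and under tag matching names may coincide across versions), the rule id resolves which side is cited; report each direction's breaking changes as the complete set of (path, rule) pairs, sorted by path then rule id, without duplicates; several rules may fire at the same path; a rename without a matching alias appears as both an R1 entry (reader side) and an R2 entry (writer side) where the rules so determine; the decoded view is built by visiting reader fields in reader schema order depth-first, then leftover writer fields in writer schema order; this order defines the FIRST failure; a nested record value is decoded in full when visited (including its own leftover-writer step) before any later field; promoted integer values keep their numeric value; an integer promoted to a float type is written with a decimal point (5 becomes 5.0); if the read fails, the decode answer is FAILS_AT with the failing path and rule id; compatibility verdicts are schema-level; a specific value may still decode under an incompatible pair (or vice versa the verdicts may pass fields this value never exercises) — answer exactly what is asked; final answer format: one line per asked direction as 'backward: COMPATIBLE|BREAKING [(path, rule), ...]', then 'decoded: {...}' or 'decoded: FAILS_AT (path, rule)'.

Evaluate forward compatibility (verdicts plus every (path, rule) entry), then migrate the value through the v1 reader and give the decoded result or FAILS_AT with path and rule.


forward: BREAKING [(height, R1), (weight, R2)]; decoded: FAILS_AT (height, R1)

each type pair in Profile: writer, then reader
forward analysis of Profile with v1 as reader and v2 as writer:
  writer required, list<int32> -> list<int32>: reader tags maps from writer tags
  writer optional, Money -> Money: reader geo maps from writer geo
  writer required, float64 -> float64: reader score maps from writer score
  writer required, float32 -> float32: reader price maps from writer price
  no writer field matches reader city
  writer optional, float32 -> float32: reader latitude maps from writer latitude
  no writer field matches reader height
  weight (writer side), unknown to reader
  writer required, float64 -> float64: reader geo.rating maps from writer geo.rating
  writer optional, bool -> bool: reader geo.verified maps from writer geo.verified
  violation R1 at height
  violation R2 at weight
  forward on Profile therefore BREAKING (2)
decode walk for Profile under reader schema v1:
  tags := [40]
  geo.rating := -2.5
  geo.verified := true
  score := 10.0
  price := -0.5
  city := null (absent, optional -> null)
  latitude := -2.5
  read fails at height under R1 (no fill)
  => FAILS_AT (height, R1)
the rest of the Profile diff is inert for this question:
  field rating in record Money: tag 3 changed to 6 -> inert for the asked Profile verdict: nothing fires
  field verified in record Money: tag 4 changed to 9 -> inert for the asked Profile verdict: nothing fires
  removed field city from record Profile (its key "city" joins the reserved list) -> inert for the asked Profile verdict: nothing fires
  field score in record Profile: optional changed to required -> its effect on Profile is confined to the backward direction, not asked
  field latitude in record Profile: tag 3 changed to 26 -> inert for the asked Profile verdict: nothing fires
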